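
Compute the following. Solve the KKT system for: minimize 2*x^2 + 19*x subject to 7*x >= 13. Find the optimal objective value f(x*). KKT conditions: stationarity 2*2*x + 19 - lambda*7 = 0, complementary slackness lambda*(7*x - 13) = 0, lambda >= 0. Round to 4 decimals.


Step 1: Try lambda = 0 (constraint inactive).
x_unc = -19/(2*2) = -4.75
Check: 7*-4.75 = -33.25 < 13 -- violated!
Step 2: Constraint must be active: 7*x = 13
x* = 13/7 = 1.8571 (rounded; the exact value 13/7 is used below)
lambda = (2*2*(13/7) + 19)/7 = 3.7755
Step 3: Compute optimal value.
f(x*) = 2*(13/7)^2 + 19*(13/7) = 42.1837


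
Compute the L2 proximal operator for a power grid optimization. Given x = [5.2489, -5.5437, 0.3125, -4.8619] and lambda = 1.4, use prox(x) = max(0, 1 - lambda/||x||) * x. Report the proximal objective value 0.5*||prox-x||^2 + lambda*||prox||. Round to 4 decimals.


Step 1: Compute ||x||.
||x|| = 9.0565
Step 2: Compute scaling factor.
scale = max(0, 1 - 1.4/9.0565) = 0.8454
Step 3: prox(x) = [4.4375, -4.6867, 0.2642, -4.1103]
||prox(x)|| = 7.6565
Step 4: Proximal objective.
0.5*||prox-x||^2 = 0.98
lambda*||prox|| = 10.7191
Total = 11.699


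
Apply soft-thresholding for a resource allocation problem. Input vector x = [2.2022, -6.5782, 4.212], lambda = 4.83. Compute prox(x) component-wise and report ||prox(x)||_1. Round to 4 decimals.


Soft-thresholding with lambda = 4.83:
prox(2.2022) = sign(2.2022)*max(|2.2022| - 4.83, 0) = 0.0
prox(-6.5782) = sign(-6.5782)*max(|-6.5782| - 4.83, 0) = -1.7482
prox(4.212) = sign(4.212)*max(|4.212| - 4.83, 0) = 0.0
prox(x) = [0.0, -1.7482, 0.0]
||prox(x)||_1 = 0.0 + 1.7482 + 0.0 = 1.7482


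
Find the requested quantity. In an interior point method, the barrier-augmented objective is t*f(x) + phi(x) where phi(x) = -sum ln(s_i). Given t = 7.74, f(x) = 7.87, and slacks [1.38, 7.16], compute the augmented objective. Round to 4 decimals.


Step 1: Compute log-barrier.
ln values: [0.3221, 1.9685]
phi = -(0.3221 + 1.9685) = -2.2906
Step 2: Compute augmented objective.
t*f(x) = 7.74*7.87 = 60.9138
Total = 60.9138 - 2.2906 = 58.6232


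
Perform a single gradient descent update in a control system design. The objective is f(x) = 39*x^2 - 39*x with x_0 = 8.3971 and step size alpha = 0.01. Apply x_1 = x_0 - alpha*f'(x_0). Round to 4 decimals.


We compute the gradient at x_0 and apply the update.
f'(x) = 78*x - 39
f'(8.3971) = 78*8.3971 - 39 = 615.9738
x_1 = 8.3971 - 0.01*615.9738 = 2.2374


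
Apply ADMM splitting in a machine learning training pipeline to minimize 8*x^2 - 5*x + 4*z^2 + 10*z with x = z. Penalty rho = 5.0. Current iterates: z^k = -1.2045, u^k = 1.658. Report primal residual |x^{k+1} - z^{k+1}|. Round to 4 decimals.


ADMM iteration with rho = 5.0, z^k = -1.2045, u^k = 1.658
Step 1: x-update.
Minimize 8*x^2 - 5*x + (5.0/2)*(x + 1.2045 + 1.658)^2
FOC: (2*8 + 5.0)*x = 5 + 5.0*(-1.2045 - 1.658)
x^{k+1} = -0.4435
Step 2: z-update.
Minimize 4*z^2 + 10*z + (5.0/2)*(-0.4435 - z + 1.658)^2
FOC: (2*4 + 5.0)*z = -10 + 5.0*(-0.4435 + 1.658)
z^{k+1} = -0.3021
Step 3: u-update.
u^{k+1} = 1.658 - 0.4435 + 0.3021 = 1.5166
Step 4: Primal residual = |-0.4435 + 0.3021| = 0.1414


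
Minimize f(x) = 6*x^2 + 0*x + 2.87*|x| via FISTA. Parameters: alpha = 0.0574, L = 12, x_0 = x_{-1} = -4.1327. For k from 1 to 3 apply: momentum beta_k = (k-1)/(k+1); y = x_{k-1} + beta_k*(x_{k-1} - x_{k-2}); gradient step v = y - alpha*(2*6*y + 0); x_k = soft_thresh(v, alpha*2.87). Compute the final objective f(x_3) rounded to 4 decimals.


FISTA on f(x) = 6*x^2 + 0*x + 2.87*|x|
L = 12, alpha = 0.0574
Iteration 1: beta = 0.0, y = -4.1327 + 0.0*(-4.1327 + 4.1327) = -4.1327
  grad(y) = -49.5924, v = y - alpha*grad = -1.2861
  prox(v) = soft_thresh(-1.2861, 0.1647) = -1.1214
Iteration 2: beta = 0.3333, y = -1.1214 + 0.3333*(-1.1214 + 4.1327) = -0.1176
  grad(y) = -1.4109, v = y - alpha*grad = -0.0366
  prox(v) = soft_thresh(-0.0366, 0.1647) = 0.0
Iteration 3: beta = 0.5, y = 0.0 + 0.5*(0.0 + 1.1214) = 0.5607
  grad(y) = 6.7281, v = y - alpha*grad = 0.1745
  prox(v) = soft_thresh(0.1745, 0.1647) = 0.0097
f(x_3) = 6*0.0097^2 + 0*0.0097 + 2.87*|0.0097| = 0.0285


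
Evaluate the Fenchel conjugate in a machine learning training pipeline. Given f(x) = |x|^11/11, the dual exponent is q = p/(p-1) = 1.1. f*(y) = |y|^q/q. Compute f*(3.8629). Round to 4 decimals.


The conjugate exponent q satisfies 1/p + 1/q = 1.
p = 11, so q = 11/(11 - 1) = 1.1
|y|^q = 3.8629^1.1 = 4.4219
f*(3.8629) = 4.4219 / 1.1 = 4.0199


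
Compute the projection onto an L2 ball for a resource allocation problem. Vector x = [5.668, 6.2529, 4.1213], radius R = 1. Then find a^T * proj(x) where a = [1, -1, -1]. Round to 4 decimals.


Step 1: Compute ||x|| (intermediates to 6 decimals).
||x|| = sqrt(5.668^2 + 6.2529^2 + 4.1213^2) = 9.392023
Step 2: Project.
Since ||x|| > R, scale = R/||x|| = 1/9.392023 = 0.106473, proj(x) = scale * x
proj(x) = [0.603489, 0.665765, 0.438807]
Step 3: Dot product.
a^T * proj(x) = 1*0.603489 - 1*0.665765 - 1*0.438807 = -0.5011


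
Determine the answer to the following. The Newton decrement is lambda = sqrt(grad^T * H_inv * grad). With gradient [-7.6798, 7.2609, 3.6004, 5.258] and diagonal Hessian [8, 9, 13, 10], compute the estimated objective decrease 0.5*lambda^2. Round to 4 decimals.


Step 1: H is diagonal, so H^(-1) * g = [-0.96, 0.8068, 0.277, 0.5258].
Step 2: g^T H^(-1) g = sum_i g_i^2 / H_ii
  = (-7.6798)^2/8 + (7.2609)^2/9 + (3.6004)^2/13 + (5.258)^2/10
  = 7.3724 + 5.8579 + 0.9971 + 2.7647 = 16.9921
Step 3: Objective decrease = 0.5 * g^T H^(-1) g = 8.496


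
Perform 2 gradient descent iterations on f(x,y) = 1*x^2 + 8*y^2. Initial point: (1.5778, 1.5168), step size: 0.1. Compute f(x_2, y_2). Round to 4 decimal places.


Gradient descent on f(x,y) = 1*x^2 + 8*y^2.
Starting point: (1.5778, 1.5168), alpha = 0.1
Step 1: grad_x = 2*1*1.5778 = 3.1556, grad_y = 2*8*1.5168 = 24.2688
  x_1 = 1.5778 - 0.1*3.1556 = 1.2622
  y_1 = 1.5168 - 0.1*24.2688 = -0.9101
Step 2: grad_x = 2*1*1.2622 = 2.5245, grad_y = 2*8*-0.9101 = -14.5613
  x_2 = 1.2622 - 0.1*2.5245 = 1.0098
  y_2 = -0.9101 - 0.1*-14.5613 = 0.546
f(1.0098, 0.546) = 1*1.0098^2 + 8*0.546^2 = 3.405


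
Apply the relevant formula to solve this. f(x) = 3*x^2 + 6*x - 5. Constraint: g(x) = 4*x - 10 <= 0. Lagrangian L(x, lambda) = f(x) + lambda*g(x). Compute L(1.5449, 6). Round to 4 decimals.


Step 1: Evaluate f(x).
f(1.5449) = 3*1.5449^2 + 6*1.5449 - 5 = 11.4295
Step 2: Evaluate g(x).
g(1.5449) = 4*1.5449 - 10 = -3.8204
Step 3: Compute Lagrangian.
L = 11.4295 + 6*-3.8204 = -11.4929


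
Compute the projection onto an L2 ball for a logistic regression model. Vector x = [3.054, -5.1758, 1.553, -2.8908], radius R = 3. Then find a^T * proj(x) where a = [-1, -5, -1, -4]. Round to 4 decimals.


Step 1: Compute ||x|| (intermediates to 6 decimals).
||x|| = sqrt(3.054^2 + (-5.1758)^2 + 1.553^2 + (-2.8908)^2) = 6.847215
Step 2: Project.
Since ||x|| > R, scale = R/||x|| = 3/6.847215 = 0.438134, proj(x) = scale * x
proj(x) = [1.338061, -2.267694, 0.680422, -1.266558]
Step 3: Dot product.
a^T * proj(x) = -1*1.338061 - 5*(-2.267694) - 1*0.680422 - 4*(-1.266558) = 14.3862


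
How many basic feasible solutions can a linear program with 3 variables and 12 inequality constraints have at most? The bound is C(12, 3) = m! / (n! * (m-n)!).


Each vertex corresponds to some choice of n active constraints out of m, so the number of vertices is at most C(m, n) = m! / (n!(m-n)!).
m = 12, n = 3
Numerator: 12 * 11 * 10
Denominator: 3! = 6
C(12, 3) = 220


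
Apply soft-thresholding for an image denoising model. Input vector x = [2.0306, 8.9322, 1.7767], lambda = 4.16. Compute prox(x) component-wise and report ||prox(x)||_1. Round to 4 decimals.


Soft-thresholding with lambda = 4.16:
prox(2.0306) = sign(2.0306)*max(|2.0306| - 4.16, 0) = 0.0
prox(8.9322) = sign(8.9322)*max(|8.9322| - 4.16, 0) = 4.7722
prox(1.7767) = sign(1.7767)*max(|1.7767| - 4.16, 0) = 0.0
prox(x) = [0.0, 4.7722, 0.0]
||prox(x)||_1 = 0.0 + 4.7722 + 0.0 = 4.7722


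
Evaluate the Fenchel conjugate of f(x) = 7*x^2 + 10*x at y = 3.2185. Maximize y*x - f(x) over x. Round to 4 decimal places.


f*(y) = sup_x {y*x - a*x^2 - b*x} = sup_x {(y-b)*x - a*x^2}
FOC: (y - b) - 2a*x = 0 => x* = (y - b)/(2a)
x* = (3.2185 - 10)/(2*7) = -0.4844
f*(3.2185) = (y-b)^2/(4a) = (3.2185 - 10)^2/(4*7)
= 45.9887/28 = 1.6425


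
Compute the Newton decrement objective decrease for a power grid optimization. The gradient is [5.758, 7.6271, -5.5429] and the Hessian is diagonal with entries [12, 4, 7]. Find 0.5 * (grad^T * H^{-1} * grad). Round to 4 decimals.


Step 1: H is diagonal, so H^(-1) * g = [0.4798, 1.9068, -0.7918].
Step 2: g^T H^(-1) g = sum_i g_i^2 / H_ii
  = (5.758)^2/12 + (7.6271)^2/4 + (-5.5429)^2/7
  = 2.7629 + 14.5432 + 4.3891 = 21.6951
Step 3: Objective decrease = 0.5 * g^T H^(-1) g = 10.8476


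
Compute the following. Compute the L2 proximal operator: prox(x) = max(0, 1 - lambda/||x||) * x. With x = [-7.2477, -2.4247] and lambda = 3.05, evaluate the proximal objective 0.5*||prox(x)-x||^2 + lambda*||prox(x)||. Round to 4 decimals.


Step 1: Compute ||x||.
||x|| = 7.6425
Step 2: Compute scaling factor.
scale = max(0, 1 - 3.05/7.6425) = 0.6009
Step 3: prox(x) = [-4.3553, -1.457]
||prox(x)|| = 4.5925
Step 4: Proximal objective.
0.5*||prox-x||^2 = 4.6513
lambda*||prox|| = 14.0071
Total = 18.6585


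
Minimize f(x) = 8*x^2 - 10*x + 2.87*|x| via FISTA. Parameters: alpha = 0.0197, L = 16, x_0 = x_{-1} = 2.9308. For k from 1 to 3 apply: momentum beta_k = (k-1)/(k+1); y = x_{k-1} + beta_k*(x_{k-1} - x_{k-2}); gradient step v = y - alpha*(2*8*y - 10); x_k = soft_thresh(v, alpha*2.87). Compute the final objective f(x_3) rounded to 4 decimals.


FISTA on f(x) = 8*x^2 - 10*x + 2.87*|x|
L = 16, alpha = 0.0197
Iteration 1: beta = 0.0, y = 2.9308 + 0.0*(2.9308 - 2.9308) = 2.9308
  grad(y) = 36.8928, v = y - alpha*grad = 2.204
  prox(v) = soft_thresh(2.204, 0.0565) = 2.1475
Iteration 2: beta = 0.3333, y = 2.1475 + 0.3333*(2.1475 - 2.9308) = 1.8864
  grad(y) = 20.1818, v = y - alpha*grad = 1.4888
  prox(v) = soft_thresh(1.4888, 0.0565) = 1.4322
Iteration 3: beta = 0.5, y = 1.4322 + 0.5*(1.4322 - 2.1475) = 1.0746
  grad(y) = 7.194, v = y - alpha*grad = 0.9329
  prox(v) = soft_thresh(0.9329, 0.0565) = 0.8764
f(x_3) = 8*0.8764^2 - 10*0.8764 + 2.87*|0.8764| = -0.1043


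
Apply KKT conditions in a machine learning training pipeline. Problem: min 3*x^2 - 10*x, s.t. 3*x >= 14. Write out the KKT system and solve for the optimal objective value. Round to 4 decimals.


Step 1: Try lambda = 0 (constraint inactive).
x_unc = 10/(2*3) = 1.6667
Check: 3*1.6667 = 5.0001 < 14 -- violated!
Step 2: Constraint must be active: 3*x = 14
x* = 14/3 = 4.6667 (rounded; the exact value 14/3 is used below)
lambda = (2*3*(14/3) - 10)/3 = 6.0
Step 3: Compute optimal value.
f(x*) = 3*(14/3)^2 - 10*(14/3) = 18.6667


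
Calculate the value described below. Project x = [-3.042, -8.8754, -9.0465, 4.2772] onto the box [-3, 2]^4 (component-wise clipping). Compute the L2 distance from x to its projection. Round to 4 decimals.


Project each component onto [-3, 2].
clip(-3.042) = -3.0, clip(-8.8754) = -3.0, clip(-9.0465) = -3.0, clip(4.2772) = 2.0
Projection = [-3.0, -3.0, -3.0, 2.0]
Squared diffs: [0.0018, 34.5203, 36.5602, 5.1856]
Distance = sqrt(76.2679) = 8.7331


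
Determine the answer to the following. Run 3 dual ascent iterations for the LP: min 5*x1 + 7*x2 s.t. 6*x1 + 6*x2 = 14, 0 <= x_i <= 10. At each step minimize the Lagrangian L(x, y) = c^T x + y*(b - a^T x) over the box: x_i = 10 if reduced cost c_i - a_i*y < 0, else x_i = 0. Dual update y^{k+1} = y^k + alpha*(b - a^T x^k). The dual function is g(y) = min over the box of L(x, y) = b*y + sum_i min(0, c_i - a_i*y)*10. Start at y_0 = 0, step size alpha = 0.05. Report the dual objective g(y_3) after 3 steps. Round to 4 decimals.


Dual ascent for LP: min 5*x1 + 7*x2, 6*x1 + 6*x2 = 14, 0 <= x_i <= 10
Step 1: y^k = 0.0, reduced costs: (5.0, 7.0)
  x^k = (0.0, 0.0), subgradient = b - a^T x = 14.0
  y^{k+1} = 0.0 + 0.05*14.0 = 0.7
Step 2: y^k = 0.7, reduced costs: (0.8, 2.8)
  x^k = (0.0, 0.0), subgradient = b - a^T x = 14.0
  y^{k+1} = 0.7 + 0.05*14.0 = 1.4
Step 3: y^k = 1.4, reduced costs: (-3.4, -1.4)
  x^k = (10.0, 10.0), subgradient = b - a^T x = -106.0
  y^{k+1} = 1.4 + 0.05*-106.0 = -3.9
Dual objective at y_3 = -3.9: reduced costs (28.4, 30.4), box minimizer x = (0.0, 0.0)
g(y_3) = b*y + (c1 - a1*y)*x1 + (c2 - a2*y)*x2 = 14*(-3.9) + 28.4*0.0 + 30.4*0.0 = -54.6 + 0.0 + 0.0 = -54.6


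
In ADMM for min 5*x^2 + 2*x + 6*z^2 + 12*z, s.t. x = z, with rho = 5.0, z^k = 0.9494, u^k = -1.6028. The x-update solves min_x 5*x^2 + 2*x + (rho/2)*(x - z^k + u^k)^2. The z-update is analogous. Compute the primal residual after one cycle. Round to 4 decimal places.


ADMM iteration with rho = 5.0, z^k = 0.9494, u^k = -1.6028
Step 1: x-update.
Minimize 5*x^2 + 2*x + (5.0/2)*(x - 0.9494 - 1.6028)^2
FOC: (2*5 + 5.0)*x = -2 + 5.0*(0.9494 + 1.6028)
x^{k+1} = 0.7174
Step 2: z-update.
Minimize 6*z^2 + 12*z + (5.0/2)*(0.7174 - z - 1.6028)^2
FOC: (2*6 + 5.0)*z = -12 + 5.0*(0.7174 - 1.6028)
z^{k+1} = -0.9663
Step 3: u-update.
u^{k+1} = -1.6028 + 0.7174 + 0.9663 = 0.0809
Step 4: Primal residual = |0.7174 + 0.9663| = 1.6837


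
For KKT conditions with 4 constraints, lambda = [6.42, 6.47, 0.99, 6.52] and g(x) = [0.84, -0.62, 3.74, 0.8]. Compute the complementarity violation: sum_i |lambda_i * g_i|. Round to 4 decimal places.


KKT complementary slackness check:
lambda_1 * g_1 = 6.42 * 0.84 = 5.3928
lambda_2 * g_2 = 6.47 * -0.62 = -4.0114
lambda_3 * g_3 = 0.99 * 3.74 = 3.7026
lambda_4 * g_4 = 6.52 * 0.8 = 5.216
Total violation = 5.3928 + 4.0114 + 3.7026 + 5.216 = 18.3228


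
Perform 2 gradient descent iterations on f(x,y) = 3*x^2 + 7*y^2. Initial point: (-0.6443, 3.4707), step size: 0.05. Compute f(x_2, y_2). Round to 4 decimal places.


Gradient descent on f(x,y) = 3*x^2 + 7*y^2.
Starting point: (-0.6443, 3.4707), alpha = 0.05
Step 1: grad_x = 2*3*-0.6443 = -3.8658, grad_y = 2*7*3.4707 = 48.5898
  x_1 = -0.6443 - 0.05*-3.8658 = -0.451
  y_1 = 3.4707 - 0.05*48.5898 = 1.0412
Step 2: grad_x = 2*3*-0.451 = -2.7061, grad_y = 2*7*1.0412 = 14.5769
  x_2 = -0.451 - 0.05*-2.7061 = -0.3157
  y_2 = 1.0412 - 0.05*14.5769 = 0.3124
f(-0.3157, 0.3124) = 3*(-0.3157)^2 + 7*0.3124^2 = 0.982


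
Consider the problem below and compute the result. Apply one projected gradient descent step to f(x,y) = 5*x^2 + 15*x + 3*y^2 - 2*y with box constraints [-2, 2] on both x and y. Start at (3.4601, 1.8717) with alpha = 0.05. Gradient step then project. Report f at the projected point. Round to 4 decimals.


Step 1: Compute gradient at (3.4601, 1.8717).
grad_x = 2*5*3.4601 + 15 = 49.601
grad_y = 2*3*1.8717 - 2 = 9.2302
Step 2: Gradient step.
x_raw = 3.4601 - 0.05*49.601 = 0.9801
y_raw = 1.8717 - 0.05*9.2302 = 1.4102
Step 3: Project onto [-2, 2].
x_proj = clip(0.9801) = 0.9801
y_proj = clip(1.4102) = 1.4102
Step 4: Evaluate f.
f(0.9801, 1.4102) = 22.6488


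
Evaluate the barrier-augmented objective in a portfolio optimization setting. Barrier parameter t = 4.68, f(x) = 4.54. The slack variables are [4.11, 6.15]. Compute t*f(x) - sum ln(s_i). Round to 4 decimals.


Step 1: Compute log-barrier.
ln values: [1.4134, 1.8165]
phi = -(1.4134 + 1.8165) = -3.2299
Step 2: Compute augmented objective.
t*f(x) = 4.68*4.54 = 21.2472
Total = 21.2472 - 3.2299 = 18.0173


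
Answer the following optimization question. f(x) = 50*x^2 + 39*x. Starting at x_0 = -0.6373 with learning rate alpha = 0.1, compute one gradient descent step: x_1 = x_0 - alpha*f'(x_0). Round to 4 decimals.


We compute the gradient at x_0 and apply the update.
f'(x) = 100*x + 39
f'(-0.6373) = 100*-0.6373 + 39 = -24.73
x_1 = -0.6373 - 0.1*-24.73 = 1.8357


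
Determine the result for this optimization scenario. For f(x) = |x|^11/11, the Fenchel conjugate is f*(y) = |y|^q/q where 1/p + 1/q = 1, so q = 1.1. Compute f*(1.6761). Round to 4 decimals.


The conjugate exponent q satisfies 1/p + 1/q = 1.
p = 11, so q = 11/(11 - 1) = 1.1
|y|^q = 1.6761^1.1 = 1.7649
f*(1.6761) = 1.7649 / 1.1 = 1.6045


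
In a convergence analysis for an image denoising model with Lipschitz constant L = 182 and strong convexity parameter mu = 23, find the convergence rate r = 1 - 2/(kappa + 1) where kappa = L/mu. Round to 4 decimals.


Step 1: Compute the condition number.
kappa = L/mu = 182/23 = 7.913
Step 2: Compute the convergence rate.
r = 1 - 2/(kappa + 1) = 1 - 2*mu/(L + mu) = (L - mu)/(L + mu) = 159/205 = 0.7756


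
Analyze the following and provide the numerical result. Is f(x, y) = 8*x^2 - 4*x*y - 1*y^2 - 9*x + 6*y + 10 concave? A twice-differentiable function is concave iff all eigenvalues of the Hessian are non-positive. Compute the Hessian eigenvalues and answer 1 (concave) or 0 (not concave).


The Hessian of f(x,y) = 8*x^2 - 4*x*y - 1*y^2 - 9*x + 6*y + 10 is:
H = [[16, -4], [-4, -2]]
Trace = 16 - 2 = 14
Determinant = 16*-2 - (-4)^2 = -48
Discriminant = (14)^2 - 4*-48 = 388.0
Eigenvalues: lambda_1 = -2.8489, lambda_2 = 16.8489
The function is not concave.

0


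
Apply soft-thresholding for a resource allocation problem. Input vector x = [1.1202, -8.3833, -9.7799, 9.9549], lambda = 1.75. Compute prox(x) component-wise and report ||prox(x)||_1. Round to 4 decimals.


Soft-thresholding with lambda = 1.75:
prox(1.1202) = sign(1.1202)*max(|1.1202| - 1.75, 0) = 0.0
prox(-8.3833) = sign(-8.3833)*max(|-8.3833| - 1.75, 0) = -6.6333
prox(-9.7799) = sign(-9.7799)*max(|-9.7799| - 1.75, 0) = -8.0299
prox(9.9549) = sign(9.9549)*max(|9.9549| - 1.75, 0) = 8.2049
prox(x) = [0.0, -6.6333, -8.0299, 8.2049]
||prox(x)||_1 = 0.0 + 6.6333 + 8.0299 + 8.2049 = 22.8681


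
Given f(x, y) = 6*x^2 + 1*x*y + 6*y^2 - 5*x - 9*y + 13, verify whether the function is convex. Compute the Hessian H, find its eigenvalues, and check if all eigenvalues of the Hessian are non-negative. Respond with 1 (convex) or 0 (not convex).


The Hessian of f(x,y) = 6*x^2 + 1*x*y + 6*y^2 - 5*x - 9*y + 13 is:
H = [[12, 1], [1, 12]]
Trace = 12 + 12 = 24
Determinant = 12*12 - (1)^2 = 143
Discriminant = (24)^2 - 4*143 = 4.0
Eigenvalues: lambda_1 = 11.0, lambda_2 = 13.0
The function is convex.

1


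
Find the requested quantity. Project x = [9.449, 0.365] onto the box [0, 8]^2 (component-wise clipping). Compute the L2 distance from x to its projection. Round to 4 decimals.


Project each component onto [0, 8].
clip(9.449) = 8.0, clip(0.365) = 0.365
Projection = [8.0, 0.365]
Squared diffs: [2.0996, 0.0]
Distance = sqrt(2.0996) = 1.449


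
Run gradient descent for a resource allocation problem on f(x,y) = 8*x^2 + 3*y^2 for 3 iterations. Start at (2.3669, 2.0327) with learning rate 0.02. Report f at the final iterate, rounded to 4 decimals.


Gradient descent on f(x,y) = 8*x^2 + 3*y^2.
Starting point: (2.3669, 2.0327), alpha = 0.02
Step 1: grad_x = 2*8*2.3669 = 37.8704, grad_y = 2*3*2.0327 = 12.1962
  x_1 = 2.3669 - 0.02*37.8704 = 1.6095
  y_1 = 2.0327 - 0.02*12.1962 = 1.7888
Step 2: grad_x = 2*8*1.6095 = 25.7519, grad_y = 2*3*1.7888 = 10.7327
  x_2 = 1.6095 - 0.02*25.7519 = 1.0945
  y_2 = 1.7888 - 0.02*10.7327 = 1.5741
Step 3: grad_x = 2*8*1.0945 = 17.5113, grad_y = 2*3*1.5741 = 9.4447
  x_3 = 1.0945 - 0.02*17.5113 = 0.7442
  y_3 = 1.5741 - 0.02*9.4447 = 1.3852
f(0.7442, 1.3852) = 8*0.7442^2 + 3*1.3852^2 = 10.1876


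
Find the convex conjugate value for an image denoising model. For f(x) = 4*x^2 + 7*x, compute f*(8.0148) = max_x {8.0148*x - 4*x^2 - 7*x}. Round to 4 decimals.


f*(y) = sup_x {y*x - a*x^2 - b*x} = sup_x {(y-b)*x - a*x^2}
FOC: (y - b) - 2a*x = 0 => x* = (y - b)/(2a)
x* = (8.0148 - 7)/(2*4) = 0.1269
f*(8.0148) = (y-b)^2/(4a) = (8.0148 - 7)^2/(4*4)
= 1.0298/16 = 0.0644


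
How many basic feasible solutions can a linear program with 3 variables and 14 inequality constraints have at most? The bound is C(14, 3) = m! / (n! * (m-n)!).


Each vertex corresponds to some choice of n active constraints out of m, so the number of vertices is at most C(m, n) = m! / (n!(m-n)!).
m = 14, n = 3
Numerator: 14 * 13 * 12
Denominator: 3! = 6
C(14, 3) = 364


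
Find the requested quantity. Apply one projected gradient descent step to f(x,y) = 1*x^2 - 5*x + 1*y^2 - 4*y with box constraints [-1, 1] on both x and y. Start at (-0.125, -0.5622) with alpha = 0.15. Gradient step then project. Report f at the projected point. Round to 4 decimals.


Step 1: Compute gradient at (-0.125, -0.5622).
grad_x = 2*1*-0.125 - 5 = -5.25
grad_y = 2*1*-0.5622 - 4 = -5.1244
Step 2: Gradient step.
x_raw = -0.125 - 0.15*-5.25 = 0.6625
y_raw = -0.5622 - 0.15*-5.1244 = 0.2065
Step 3: Project onto [-1, 1].
x_proj = clip(0.6625) = 0.6625
y_proj = clip(0.2065) = 0.2065
Step 4: Evaluate f.
f(0.6625, 0.2065) = -3.6568


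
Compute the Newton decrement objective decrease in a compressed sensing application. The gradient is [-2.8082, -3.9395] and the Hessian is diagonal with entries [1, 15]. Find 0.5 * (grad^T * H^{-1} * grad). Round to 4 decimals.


Step 1: H is diagonal, so H^(-1) * g = [-2.8082, -0.2626].
Step 2: g^T H^(-1) g = sum_i g_i^2 / H_ii
  = (-2.8082)^2/1 + (-3.9395)^2/15
  = 7.886 + 1.0346 = 8.9206
Step 3: Objective decrease = 0.5 * g^T H^(-1) g = 4.4603


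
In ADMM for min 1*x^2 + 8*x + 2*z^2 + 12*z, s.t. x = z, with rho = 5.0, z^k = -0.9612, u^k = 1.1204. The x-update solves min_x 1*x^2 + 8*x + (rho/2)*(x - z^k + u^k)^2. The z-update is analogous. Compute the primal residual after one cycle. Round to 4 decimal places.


ADMM iteration with rho = 5.0, z^k = -0.9612, u^k = 1.1204
Step 1: x-update.
Minimize 1*x^2 + 8*x + (5.0/2)*(x + 0.9612 + 1.1204)^2
FOC: (2*1 + 5.0)*x = -8 + 5.0*(-0.9612 - 1.1204)
x^{k+1} = -2.6297
Step 2: z-update.
Minimize 2*z^2 + 12*z + (5.0/2)*(-2.6297 - z + 1.1204)^2
FOC: (2*2 + 5.0)*z = -12 + 5.0*(-2.6297 + 1.1204)
z^{k+1} = -2.1718
Step 3: u-update.
u^{k+1} = 1.1204 - 2.6297 + 2.1718 = 0.6625
Step 4: Primal residual = |-2.6297 + 2.1718| = 0.4579


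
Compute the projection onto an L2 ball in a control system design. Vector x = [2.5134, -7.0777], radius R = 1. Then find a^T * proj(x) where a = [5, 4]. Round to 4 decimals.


Step 1: Compute ||x|| (intermediates to 6 decimals).
||x|| = sqrt(2.5134^2 + (-7.0777)^2) = 7.510727
Step 2: Project.
Since ||x|| > R, scale = R/||x|| = 1/7.510727 = 0.133143, proj(x) = scale * x
proj(x) = [0.334642, -0.942346]
Step 3: Dot product.
a^T * proj(x) = 5*0.334642 + 4*(-0.942346) = -2.0962


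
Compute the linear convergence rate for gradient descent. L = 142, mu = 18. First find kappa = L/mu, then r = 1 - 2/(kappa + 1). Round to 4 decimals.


Step 1: Compute the condition number.
kappa = L/mu = 142/18 = 7.8889
Step 2: Compute the convergence rate.
r = 1 - 2/(kappa + 1) = 1 - 2*mu/(L + mu) = (L - mu)/(L + mu) = 124/160 = 0.775


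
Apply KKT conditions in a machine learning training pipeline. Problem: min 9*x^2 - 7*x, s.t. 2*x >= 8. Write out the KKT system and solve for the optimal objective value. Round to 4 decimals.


Step 1: Try lambda = 0 (constraint inactive).
x_unc = 7/(2*9) = 0.3889
Check: 2*0.3889 = 0.7778 < 8 -- violated!
Step 2: Constraint must be active: 2*x = 8
x* = 8/2 = 4.0
lambda = (2*9*4.0 - 7)/2 = 32.5
Step 3: Compute optimal value.
f(x*) = 9*4.0^2 - 7*4.0 = 116.0


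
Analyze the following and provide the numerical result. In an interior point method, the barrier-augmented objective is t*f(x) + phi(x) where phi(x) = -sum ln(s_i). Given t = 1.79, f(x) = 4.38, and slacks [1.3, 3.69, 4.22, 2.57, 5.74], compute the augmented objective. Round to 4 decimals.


Step 1: Compute log-barrier.
ln values: [0.2624, 1.3056, 1.4398, 0.9439, 1.7475]
phi = -(0.2624 + 1.3056 + 1.4398 + 0.9439 + 1.7475) = -5.6992
Step 2: Compute augmented objective.
t*f(x) = 1.79*4.38 = 7.8402
Total = 7.8402 - 5.6992 = 2.141


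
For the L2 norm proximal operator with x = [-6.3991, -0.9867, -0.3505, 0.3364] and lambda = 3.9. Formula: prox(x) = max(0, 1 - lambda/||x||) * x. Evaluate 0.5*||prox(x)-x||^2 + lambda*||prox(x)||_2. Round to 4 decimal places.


Step 1: Compute ||x||.
||x|| = 6.4929
Step 2: Compute scaling factor.
scale = max(0, 1 - 3.9/6.4929) = 0.3993
Step 3: prox(x) = [-2.5555, -0.394, -0.14, 0.1343]
||prox(x)|| = 2.5929
Step 4: Proximal objective.
0.5*||prox-x||^2 = 7.605
lambda*||prox|| = 10.1123
Total = 17.7174


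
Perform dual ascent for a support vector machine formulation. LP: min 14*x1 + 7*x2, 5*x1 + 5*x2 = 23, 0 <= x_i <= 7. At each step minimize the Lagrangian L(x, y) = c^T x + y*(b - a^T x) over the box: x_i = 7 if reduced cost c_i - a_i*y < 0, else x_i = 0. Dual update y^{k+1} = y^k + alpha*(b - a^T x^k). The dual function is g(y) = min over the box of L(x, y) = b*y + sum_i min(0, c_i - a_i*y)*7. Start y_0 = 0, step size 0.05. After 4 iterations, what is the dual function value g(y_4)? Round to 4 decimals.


Dual ascent for LP: min 14*x1 + 7*x2, 5*x1 + 5*x2 = 23, 0 <= x_i <= 7
Step 1: y^k = 0.0, reduced costs: (14.0, 7.0)
  x^k = (0.0, 0.0), subgradient = b - a^T x = 23.0
  y^{k+1} = 0.0 + 0.05*23.0 = 1.15
Step 2: y^k = 1.15, reduced costs: (8.25, 1.25)
  x^k = (0.0, 0.0), subgradient = b - a^T x = 23.0
  y^{k+1} = 1.15 + 0.05*23.0 = 2.3
Step 3: y^k = 2.3, reduced costs: (2.5, -4.5)
  x^k = (0.0, 7.0), subgradient = b - a^T x = -12.0
  y^{k+1} = 2.3 + 0.05*-12.0 = 1.7
Step 4: y^k = 1.7, reduced costs: (5.5, -1.5)
  x^k = (0.0, 7.0), subgradient = b - a^T x = -12.0
  y^{k+1} = 1.7 + 0.05*-12.0 = 1.1
Dual objective at y_4 = 1.1: reduced costs (8.5, 1.5), box minimizer x = (0.0, 0.0)
g(y_4) = b*y + (c1 - a1*y)*x1 + (c2 - a2*y)*x2 = 23*1.1 + 8.5*0.0 + 1.5*0.0 = 25.3 + 0.0 + 0.0 = 25.3


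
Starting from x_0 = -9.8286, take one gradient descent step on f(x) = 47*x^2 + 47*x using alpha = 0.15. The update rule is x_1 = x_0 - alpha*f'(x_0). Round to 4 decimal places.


We compute the gradient at x_0 and apply the update.
f'(x) = 94*x + 47
f'(-9.8286) = 94*-9.8286 + 47 = -876.8884
x_1 = -9.8286 - 0.15*-876.8884 = 121.7047


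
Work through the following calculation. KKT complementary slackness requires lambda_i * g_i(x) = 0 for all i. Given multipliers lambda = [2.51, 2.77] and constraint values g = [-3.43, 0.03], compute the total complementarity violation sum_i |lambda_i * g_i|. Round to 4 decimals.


KKT complementary slackness check:
lambda_1 * g_1 = 2.51 * -3.43 = -8.6093
lambda_2 * g_2 = 2.77 * 0.03 = 0.0831
Total violation = 8.6093 + 0.0831 = 8.6924


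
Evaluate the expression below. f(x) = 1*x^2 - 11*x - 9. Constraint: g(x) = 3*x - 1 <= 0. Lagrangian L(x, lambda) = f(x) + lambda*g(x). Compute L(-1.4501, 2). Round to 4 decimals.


Step 1: Evaluate f(x).
f(-1.4501) = 1*(-1.4501)^2 - 11*(-1.4501) - 9 = 9.0539
Step 2: Evaluate g(x).
g(-1.4501) = 3*-1.4501 - 1 = -5.3503
Step 3: Compute Lagrangian.
L = 9.0539 + 2*-5.3503 = -1.6467


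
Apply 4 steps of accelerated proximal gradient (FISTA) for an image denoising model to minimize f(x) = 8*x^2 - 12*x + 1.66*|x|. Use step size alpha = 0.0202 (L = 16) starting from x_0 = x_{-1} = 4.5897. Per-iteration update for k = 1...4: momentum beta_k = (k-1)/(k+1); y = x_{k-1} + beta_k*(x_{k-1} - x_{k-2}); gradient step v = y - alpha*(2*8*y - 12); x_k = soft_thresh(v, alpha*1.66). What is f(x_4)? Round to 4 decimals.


FISTA on f(x) = 8*x^2 - 12*x + 1.66*|x|
L = 16, alpha = 0.0202
Iteration 1: beta = 0.0, y = 4.5897 + 0.0*(4.5897 - 4.5897) = 4.5897
  grad(y) = 61.4352, v = y - alpha*grad = 3.3487
  prox(v) = soft_thresh(3.3487, 0.0335) = 3.3152
Iteration 2: beta = 0.3333, y = 3.3152 + 0.3333*(3.3152 - 4.5897) = 2.8903
  grad(y) = 34.2454, v = y - alpha*grad = 2.1986
  prox(v) = soft_thresh(2.1986, 0.0335) = 2.165
Iteration 3: beta = 0.5, y = 2.165 + 0.5*(2.165 - 3.3152) = 1.59
  grad(y) = 13.4397, v = y - alpha*grad = 1.3185
  prox(v) = soft_thresh(1.3185, 0.0335) = 1.285
Iteration 4: beta = 0.6, y = 1.285 + 0.6*(1.285 - 2.165) = 0.7569
  grad(y) = 0.1107, v = y - alpha*grad = 0.7547
  prox(v) = soft_thresh(0.7547, 0.0335) = 0.7212
f(x_4) = 8*0.7212^2 - 12*0.7212 + 1.66*|0.7212| = -3.2962


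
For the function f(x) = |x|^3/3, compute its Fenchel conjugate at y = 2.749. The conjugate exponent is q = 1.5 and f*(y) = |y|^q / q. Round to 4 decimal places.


The conjugate exponent q satisfies 1/p + 1/q = 1.
p = 3, so q = 3/(3 - 1) = 1.5
|y|^q = 2.749^1.5 = 4.5579
f*(2.749) = 4.5579 / 1.5 = 3.0386


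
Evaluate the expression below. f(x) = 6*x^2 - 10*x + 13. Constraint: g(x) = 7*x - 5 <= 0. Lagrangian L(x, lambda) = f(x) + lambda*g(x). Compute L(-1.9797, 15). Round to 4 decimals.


Step 1: Evaluate f(x).
f(-1.9797) = 6*(-1.9797)^2 - 10*(-1.9797) + 13 = 56.3123
Step 2: Evaluate g(x).
g(-1.9797) = 7*-1.9797 - 5 = -18.8579
Step 3: Compute Lagrangian.
L = 56.3123 + 15*-18.8579 = -226.5562


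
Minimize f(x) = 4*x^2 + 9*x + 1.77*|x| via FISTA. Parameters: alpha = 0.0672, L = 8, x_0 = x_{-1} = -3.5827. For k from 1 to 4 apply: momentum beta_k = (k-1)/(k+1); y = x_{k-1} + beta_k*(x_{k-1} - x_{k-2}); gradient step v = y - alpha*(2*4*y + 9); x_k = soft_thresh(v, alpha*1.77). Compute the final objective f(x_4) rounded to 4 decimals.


FISTA on f(x) = 4*x^2 + 9*x + 1.77*|x|
L = 8, alpha = 0.0672
Iteration 1: beta = 0.0, y = -3.5827 + 0.0*(-3.5827 + 3.5827) = -3.5827
  grad(y) = -19.6616, v = y - alpha*grad = -2.2614
  prox(v) = soft_thresh(-2.2614, 0.1189) = -2.1425
Iteration 2: beta = 0.3333, y = -2.1425 + 0.3333*(-2.1425 + 3.5827) = -1.6624
  grad(y) = -4.2994, v = y - alpha*grad = -1.3735
  prox(v) = soft_thresh(-1.3735, 0.1189) = -1.2546
Iteration 3: beta = 0.5, y = -1.2546 + 0.5*(-1.2546 + 2.1425) = -0.8106
  grad(y) = 2.5152, v = y - alpha*grad = -0.9796
  prox(v) = soft_thresh(-0.9796, 0.1189) = -0.8607
Iteration 4: beta = 0.6, y = -0.8607 + 0.6*(-0.8607 + 1.2546) = -0.6243
  grad(y) = 4.0053, v = y - alpha*grad = -0.8935
  prox(v) = soft_thresh(-0.8935, 0.1189) = -0.7746
f(x_4) = 4*(-0.7746)^2 + 9*(-0.7746) + 1.77*|-0.7746| = -3.2003


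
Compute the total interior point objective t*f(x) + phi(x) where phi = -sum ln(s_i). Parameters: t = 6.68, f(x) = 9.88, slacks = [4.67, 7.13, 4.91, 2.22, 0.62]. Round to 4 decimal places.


Step 1: Compute log-barrier.
ln values: [1.5412, 1.9643, 1.5913, 0.7975, -0.478]
phi = -(1.5412 + 1.9643 + 1.5913 + 0.7975 - 0.478) = -5.4162
Step 2: Compute augmented objective.
t*f(x) = 6.68*9.88 = 65.9984
Total = 65.9984 - 5.4162 = 60.5822


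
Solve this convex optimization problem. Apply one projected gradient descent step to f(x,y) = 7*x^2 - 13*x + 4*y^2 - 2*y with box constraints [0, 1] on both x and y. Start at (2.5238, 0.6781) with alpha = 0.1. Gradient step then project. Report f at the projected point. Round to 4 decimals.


Step 1: Compute gradient at (2.5238, 0.6781).
grad_x = 2*7*2.5238 - 13 = 22.3332
grad_y = 2*4*0.6781 - 2 = 3.4248
Step 2: Gradient step.
x_raw = 2.5238 - 0.1*22.3332 = 0.2905
y_raw = 0.6781 - 0.1*3.4248 = 0.3356
Step 3: Project onto [0, 1].
x_proj = clip(0.2905) = 0.2905
y_proj = clip(0.3356) = 0.3356
Step 4: Evaluate f.
f(0.2905, 0.3356) = -3.4063


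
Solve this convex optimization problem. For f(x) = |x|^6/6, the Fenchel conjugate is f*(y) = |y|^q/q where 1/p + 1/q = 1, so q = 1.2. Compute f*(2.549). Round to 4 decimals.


The conjugate exponent q satisfies 1/p + 1/q = 1.
p = 6, so q = 6/(6 - 1) = 1.2
|y|^q = 2.549^1.2 = 3.0736
f*(2.549) = 3.0736 / 1.2 = 2.5613


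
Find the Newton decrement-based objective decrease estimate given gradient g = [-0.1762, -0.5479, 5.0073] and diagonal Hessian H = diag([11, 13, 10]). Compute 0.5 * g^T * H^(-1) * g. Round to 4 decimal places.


Step 1: H is diagonal, so H^(-1) * g = [-0.016, -0.0421, 0.5007].
Step 2: g^T H^(-1) g = sum_i g_i^2 / H_ii
  = (-0.1762)^2/11 + (-0.5479)^2/13 + (5.0073)^2/10
  = 0.0028 + 0.0231 + 2.5073 = 2.5332
Step 3: Objective decrease = 0.5 * g^T H^(-1) g = 1.2666


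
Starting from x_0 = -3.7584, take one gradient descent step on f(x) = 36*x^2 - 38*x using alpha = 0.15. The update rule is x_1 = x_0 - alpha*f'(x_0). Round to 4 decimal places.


We compute the gradient at x_0 and apply the update.
f'(x) = 72*x - 38
f'(-3.7584) = 72*-3.7584 - 38 = -308.6048
x_1 = -3.7584 - 0.15*-308.6048 = 42.5323


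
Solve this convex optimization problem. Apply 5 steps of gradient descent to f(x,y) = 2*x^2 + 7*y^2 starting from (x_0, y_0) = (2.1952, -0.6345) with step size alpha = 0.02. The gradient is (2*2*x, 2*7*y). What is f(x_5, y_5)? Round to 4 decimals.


Gradient descent on f(x,y) = 2*x^2 + 7*y^2.
Starting point: (2.1952, -0.6345), alpha = 0.02
Step 1: grad_x = 2*2*2.1952 = 8.7808, grad_y = 2*7*-0.6345 = -8.883
  x_1 = 2.1952 - 0.02*8.7808 = 2.0196
  y_1 = -0.6345 - 0.02*-8.883 = -0.4568
Step 2: grad_x = 2*2*2.0196 = 8.0783, grad_y = 2*7*-0.4568 = -6.3958
  x_2 = 2.0196 - 0.02*8.0783 = 1.858
  y_2 = -0.4568 - 0.02*-6.3958 = -0.3289
Step 3: grad_x = 2*2*1.858 = 7.4321, grad_y = 2*7*-0.3289 = -4.6049
  x_3 = 1.858 - 0.02*7.4321 = 1.7094
  y_3 = -0.3289 - 0.02*-4.6049 = -0.2368
Step 4: grad_x = 2*2*1.7094 = 6.8375, grad_y = 2*7*-0.2368 = -3.3156
  x_4 = 1.7094 - 0.02*6.8375 = 1.5726
  y_4 = -0.2368 - 0.02*-3.3156 = -0.1705
Step 5: grad_x = 2*2*1.5726 = 6.2905, grad_y = 2*7*-0.1705 = -2.3872
  x_5 = 1.5726 - 0.02*6.2905 = 1.4468
  y_5 = -0.1705 - 0.02*-2.3872 = -0.1228
f(1.4468, -0.1228) = 2*1.4468^2 + 7*(-0.1228)^2 = 4.2921


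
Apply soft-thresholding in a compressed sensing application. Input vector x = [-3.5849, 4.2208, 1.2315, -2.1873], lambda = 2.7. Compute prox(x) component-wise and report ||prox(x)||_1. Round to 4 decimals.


Soft-thresholding with lambda = 2.7:
prox(-3.5849) = sign(-3.5849)*max(|-3.5849| - 2.7, 0) = -0.8849
prox(4.2208) = sign(4.2208)*max(|4.2208| - 2.7, 0) = 1.5208
prox(1.2315) = sign(1.2315)*max(|1.2315| - 2.7, 0) = 0.0
prox(-2.1873) = sign(-2.1873)*max(|-2.1873| - 2.7, 0) = 0.0
prox(x) = [-0.8849, 1.5208, 0.0, 0.0]
||prox(x)||_1 = 0.8849 + 1.5208 + 0.0 + 0.0 = 2.4057


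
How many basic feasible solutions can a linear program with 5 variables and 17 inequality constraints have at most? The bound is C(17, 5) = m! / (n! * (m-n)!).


Each vertex corresponds to some choice of n active constraints out of m, so the number of vertices is at most C(m, n) = m! / (n!(m-n)!).
m = 17, n = 5
Numerator: 17 * 16 * 15 * 14 * 13
Denominator: 5! = 120
C(17, 5) = 6188


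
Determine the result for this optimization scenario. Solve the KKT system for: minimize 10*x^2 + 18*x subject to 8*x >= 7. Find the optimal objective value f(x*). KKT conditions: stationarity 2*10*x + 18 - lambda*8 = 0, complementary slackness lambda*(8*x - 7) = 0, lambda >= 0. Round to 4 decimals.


Step 1: Try lambda = 0 (constraint inactive).
x_unc = -18/(2*10) = -0.9
Check: 8*-0.9 = -7.2 < 7 -- violated!
Step 2: Constraint must be active: 8*x = 7
x* = 7/8 = 0.875
lambda = (2*10*0.875 + 18)/8 = 4.4375
Step 3: Compute optimal value.
f(x*) = 10*0.875^2 + 18*0.875 = 23.4063


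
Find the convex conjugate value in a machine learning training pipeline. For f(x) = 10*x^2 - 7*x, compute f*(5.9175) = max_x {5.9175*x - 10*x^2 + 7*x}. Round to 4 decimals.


f*(y) = sup_x {y*x - a*x^2 - b*x} = sup_x {(y-b)*x - a*x^2}
FOC: (y - b) - 2a*x = 0 => x* = (y - b)/(2a)
x* = (5.9175 + 7)/(2*10) = 0.6459
f*(5.9175) = (y-b)^2/(4a) = (5.9175 + 7)^2/(4*10)
= 166.8618/40 = 4.1715


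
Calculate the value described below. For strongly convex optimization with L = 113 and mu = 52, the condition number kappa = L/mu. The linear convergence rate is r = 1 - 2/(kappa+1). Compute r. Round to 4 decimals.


Step 1: Compute the condition number.
kappa = L/mu = 113/52 = 2.1731
Step 2: Compute the convergence rate.
r = 1 - 2/(kappa + 1) = 1 - 2*mu/(L + mu) = (L - mu)/(L + mu) = 61/165 = 0.3697


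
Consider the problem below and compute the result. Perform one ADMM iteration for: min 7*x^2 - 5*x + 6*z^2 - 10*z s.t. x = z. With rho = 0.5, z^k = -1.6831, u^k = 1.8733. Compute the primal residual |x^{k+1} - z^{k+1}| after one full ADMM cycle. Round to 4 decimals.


ADMM iteration with rho = 0.5, z^k = -1.6831, u^k = 1.8733
Step 1: x-update.
Minimize 7*x^2 - 5*x + (0.5/2)*(x + 1.6831 + 1.8733)^2
FOC: (2*7 + 0.5)*x = 5 + 0.5*(-1.6831 - 1.8733)
x^{k+1} = 0.2222
Step 2: z-update.
Minimize 6*z^2 - 10*z + (0.5/2)*(0.2222 - z + 1.8733)^2
FOC: (2*6 + 0.5)*z = 10 + 0.5*(0.2222 + 1.8733)
z^{k+1} = 0.8838
Step 3: u-update.
u^{k+1} = 1.8733 + 0.2222 - 0.8838 = 1.2117
Step 4: Primal residual = |0.2222 - 0.8838| = 0.6616


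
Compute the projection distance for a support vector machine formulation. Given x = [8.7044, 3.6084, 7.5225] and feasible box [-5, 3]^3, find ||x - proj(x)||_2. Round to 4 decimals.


Project each component onto [-5, 3].
clip(8.7044) = 3.0, clip(3.6084) = 3.0, clip(7.5225) = 3.0
Projection = [3.0, 3.0, 3.0]
Squared diffs: [32.5402, 0.3702, 20.453]
Distance = sqrt(53.3634) = 7.305


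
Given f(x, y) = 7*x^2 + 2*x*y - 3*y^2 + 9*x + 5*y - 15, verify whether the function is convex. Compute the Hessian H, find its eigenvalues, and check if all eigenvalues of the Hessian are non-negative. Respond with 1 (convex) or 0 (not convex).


The Hessian of f(x,y) = 7*x^2 + 2*x*y - 3*y^2 + 9*x + 5*y - 15 is:
H = [[14, 2], [2, -6]]
Trace = 14 - 6 = 8
Determinant = 14*-6 - (2)^2 = -88
Discriminant = (8)^2 - 4*-88 = 416.0
Eigenvalues: lambda_1 = -6.198, lambda_2 = 14.198
The function is not convex.

0


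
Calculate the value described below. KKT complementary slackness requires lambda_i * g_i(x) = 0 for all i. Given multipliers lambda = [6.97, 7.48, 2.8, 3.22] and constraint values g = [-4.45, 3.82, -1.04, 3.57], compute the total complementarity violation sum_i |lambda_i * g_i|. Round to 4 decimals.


KKT complementary slackness check:
lambda_1 * g_1 = 6.97 * -4.45 = -31.0165
lambda_2 * g_2 = 7.48 * 3.82 = 28.5736
lambda_3 * g_3 = 2.8 * -1.04 = -2.912
lambda_4 * g_4 = 3.22 * 3.57 = 11.4954
Total violation = 31.0165 + 28.5736 + 2.912 + 11.4954 = 73.9975


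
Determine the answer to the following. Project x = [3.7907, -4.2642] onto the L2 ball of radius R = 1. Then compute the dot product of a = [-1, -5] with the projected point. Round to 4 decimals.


Step 1: Compute ||x|| (intermediates to 6 decimals).
||x|| = sqrt(3.7907^2 + (-4.2642)^2) = 5.705507
Step 2: Project.
Since ||x|| > R, scale = R/||x|| = 1/5.705507 = 0.175269, proj(x) = scale * x
proj(x) = [0.664392, -0.747382]
Step 3: Dot product.
a^T * proj(x) = -1*0.664392 - 5*(-0.747382) = 3.0725


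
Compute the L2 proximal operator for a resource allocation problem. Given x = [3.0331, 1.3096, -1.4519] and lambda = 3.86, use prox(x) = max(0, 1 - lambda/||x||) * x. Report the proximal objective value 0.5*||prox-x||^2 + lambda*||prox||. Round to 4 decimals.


Step 1: Compute ||x||.
||x|| = 3.6087
Step 2: Compute scaling factor.
scale = max(0, 1 - 3.86/3.6087) = 0.0
Step 3: prox(x) = [0.0, 0.0, -0.0]
||prox(x)|| = 0.0
Step 4: Proximal objective.
0.5*||prox-x||^2 = 6.5114
lambda*||prox|| = 0.0
Total = 6.5114


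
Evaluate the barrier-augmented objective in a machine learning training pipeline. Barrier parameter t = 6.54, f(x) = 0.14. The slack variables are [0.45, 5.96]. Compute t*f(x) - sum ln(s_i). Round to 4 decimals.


Step 1: Compute log-barrier.
ln values: [-0.7985, 1.7851]
phi = -(-0.7985 + 1.7851) = -0.9866
Step 2: Compute augmented objective.
t*f(x) = 6.54*0.14 = 0.9156
Total = 0.9156 - 0.9866 = -0.071


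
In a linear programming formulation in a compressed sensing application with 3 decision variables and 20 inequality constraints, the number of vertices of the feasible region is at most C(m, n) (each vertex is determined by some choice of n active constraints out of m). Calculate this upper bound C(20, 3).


Each vertex corresponds to some choice of n active constraints out of m, so the number of vertices is at most C(m, n) = m! / (n!(m-n)!).
m = 20, n = 3
Numerator: 20 * 19 * 18
Denominator: 3! = 6
C(20, 3) = 1140


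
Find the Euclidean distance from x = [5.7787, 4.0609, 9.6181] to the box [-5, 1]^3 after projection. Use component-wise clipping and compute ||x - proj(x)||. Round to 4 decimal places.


Project each component onto [-5, 1].
clip(5.7787) = 1.0, clip(4.0609) = 1.0, clip(9.6181) = 1.0
Projection = [1.0, 1.0, 1.0]
Squared diffs: [22.836, 9.3691, 74.2716]
Distance = sqrt(106.4767) = 10.3188
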